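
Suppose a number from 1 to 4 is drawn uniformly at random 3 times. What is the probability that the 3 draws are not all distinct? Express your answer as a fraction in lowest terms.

P(all 3 different) = 4/4 · 3/4 · ··· · 2/4 = 3/8.
P(at least two equal) = 1 − 3/8 = 5/8.

5/8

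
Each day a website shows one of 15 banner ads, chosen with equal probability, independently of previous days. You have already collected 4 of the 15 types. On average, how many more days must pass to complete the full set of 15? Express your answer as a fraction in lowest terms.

83711/1848

Starting from 4 distinct types, each trial gives a new one with probability (15−i)/15 when i types are held, so the wait for the next new type is 15/(15−i).
E = 15/11 + 15/10 + 15/9 + 15/8 + 15/7 + 15/6 + 15/5 + 15/4 + 15/3 + 15/2 + 15/1 = 83711/1848.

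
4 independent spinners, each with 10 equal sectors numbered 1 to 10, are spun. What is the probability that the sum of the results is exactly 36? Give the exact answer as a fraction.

7/2000

There are 10^4 = 10000 equally likely outcomes.
The number of ordered 4-tuples from {1,…,10} summing to 36 is 35.
P(sum = 36) = 35/10000 = 7/2000.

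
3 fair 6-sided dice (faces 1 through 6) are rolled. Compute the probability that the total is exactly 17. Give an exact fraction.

There are 6^3 = 216 equally likely outcomes.
The number of ordered 3-tuples from {1,…,6} summing to 17 is 3.
P(sum = 17) = 3/216 = 1/72.

1/72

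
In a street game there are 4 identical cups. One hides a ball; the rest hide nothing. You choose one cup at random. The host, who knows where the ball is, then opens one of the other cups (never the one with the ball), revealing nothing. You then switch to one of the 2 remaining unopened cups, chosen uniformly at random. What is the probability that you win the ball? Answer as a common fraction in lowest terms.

Your original cup holds the ball with probability 1/4, so the other 3 collectively hold it with probability 3/4.
The host can always find an empty cup to open, so this doesn't change that 3/4; it is now spread over the 2 remaining unopened cups.
P(win by switching) = (3/4) · (1/2) = 3/8.

3/8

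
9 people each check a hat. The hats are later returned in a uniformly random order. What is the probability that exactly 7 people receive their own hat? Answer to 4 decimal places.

Choose which 7 of the 9 are fixed: C(9,7) = 36 ways.
The remaining 2 must have no fixed point: D(2) = 1.
P = 36·1/362880 = 1/10080 ≈ 0.0001.

0.0001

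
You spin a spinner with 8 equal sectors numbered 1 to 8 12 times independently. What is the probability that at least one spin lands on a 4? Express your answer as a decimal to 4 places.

P(no spin lands on a 4) = (7/8)^12 ≈ 0.2014.
P(at least one) = 1 − 0.2014 = 0.7986.

0.7986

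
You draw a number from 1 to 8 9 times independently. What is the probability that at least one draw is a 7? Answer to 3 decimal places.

0.699

P(no draw is a 7) = (7/8)^9 ≈ 0.301.
P(at least one) = 1 − 0.301 = 0.699.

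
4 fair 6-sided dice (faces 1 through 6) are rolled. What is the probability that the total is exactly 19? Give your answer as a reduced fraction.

There are 6^4 = 1296 equally likely outcomes.
The number of ordered 4-tuples from {1,…,6} summing to 19 is 56.
P(sum = 19) = 56/1296 = 7/162.

7/162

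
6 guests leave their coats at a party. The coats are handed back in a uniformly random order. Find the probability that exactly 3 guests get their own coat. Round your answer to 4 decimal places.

0.0556

Choose which 3 of the 6 are fixed: C(6,3) = 20 ways.
The remaining 3 must have no fixed point: D(3) = 2.
P = 20·2/720 = 1/18 ≈ 0.0556.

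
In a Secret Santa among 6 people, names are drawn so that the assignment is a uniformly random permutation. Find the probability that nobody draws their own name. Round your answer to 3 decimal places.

0.368

This is the derangement probability: permutations of 6 with no fixed point.
D(6) = 6! · (1 − 1/1! + 1/2! − ··· + (−1)^6/6!) = 265.
P = 265/720 = 53/144 ≈ 0.368.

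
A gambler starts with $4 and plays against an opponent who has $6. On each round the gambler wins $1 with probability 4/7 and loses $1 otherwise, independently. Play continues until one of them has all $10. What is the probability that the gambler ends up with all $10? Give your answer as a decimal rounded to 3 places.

Let r = q/p = (3/7)/(4/7) = 3/4. The recurrence P(i) = p·P(i+1) + q·P(i−1) with P(0)=0, P(10)=1 gives P(i) = (1 − r^i)/(1 − r^10).
P(4) = (1 − (3/4)^4) / (1 − (3/4)^10) = 102400/141361 ≈ 0.724.

0.724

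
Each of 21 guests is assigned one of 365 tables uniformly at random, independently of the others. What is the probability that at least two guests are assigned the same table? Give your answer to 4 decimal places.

It's easier to compute the probability that all 21 are distinct.
P(all distinct) = 365/365 · 364/365 · ··· · 345/365 ≈ 0.5563.
So the probability of at least one match is 1 − 0.5563 = 0.4437.

0.4437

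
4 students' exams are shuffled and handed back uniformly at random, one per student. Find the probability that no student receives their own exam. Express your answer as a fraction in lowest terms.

This is the derangement probability: permutations of 4 with no fixed point.
D(4) = 4! · (1 − 1/1! + 1/2! − ··· + (−1)^4/4!) = 9.
P = 9/24 = 3/8.

3/8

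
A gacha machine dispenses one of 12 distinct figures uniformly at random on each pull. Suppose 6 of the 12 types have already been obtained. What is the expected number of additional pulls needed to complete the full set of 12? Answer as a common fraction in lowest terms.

147/5

Starting from 6 distinct types, each trial gives a new one with probability (12−i)/12 when i types are held, so the wait for the next new type is 12/(12−i).
E = 12/6 + 12/5 + 12/4 + 12/3 + 12/2 + 12/1 = 147/5.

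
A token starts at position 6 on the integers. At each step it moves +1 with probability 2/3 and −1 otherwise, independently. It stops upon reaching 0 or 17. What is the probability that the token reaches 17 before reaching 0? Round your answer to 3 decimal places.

0.984

Let r = q/p = (1/3)/(2/3) = 1/2. The recurrence P(i) = p·P(i+1) + q·P(i−1) with P(0)=0, P(17)=1 gives P(i) = (1 − r^i)/(1 − r^17).
P(6) = (1 − (1/2)^6) / (1 − (1/2)^17) = 129024/131071 ≈ 0.984.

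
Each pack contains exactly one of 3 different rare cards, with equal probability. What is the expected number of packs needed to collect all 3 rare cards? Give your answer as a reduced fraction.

After i distinct types are collected, each trial gives a new one with probability (3−i)/3, so the expected wait for the next new type is 3/(3−i).
E = 3/3 + 3/2 + 3/1 = 11/2.

11/2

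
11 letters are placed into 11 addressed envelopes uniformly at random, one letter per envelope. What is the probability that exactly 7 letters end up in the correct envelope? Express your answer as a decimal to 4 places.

Choose which 7 of the 11 are fixed: C(11,7) = 330 ways.
The remaining 4 must have no fixed point: D(4) = 9.
P = 330·9/39916800 = 1/13440 ≈ 0.0001.

0.0001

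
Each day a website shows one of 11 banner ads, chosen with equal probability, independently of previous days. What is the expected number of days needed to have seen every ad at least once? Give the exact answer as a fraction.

83711/2520

After i distinct types are collected, each trial gives a new one with probability (11−i)/11, so the expected wait for the next new type is 11/(11−i).
E = 11/11 + 11/10 + 11/9 + 11/8 + 11/7 + 11/6 + 11/5 + 11/4 + 11/3 + 11/2 + 11/1 = 83711/2520.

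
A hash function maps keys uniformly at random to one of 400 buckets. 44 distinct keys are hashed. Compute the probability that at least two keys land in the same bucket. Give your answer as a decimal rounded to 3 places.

0.914

It's easier to compute the probability that all 44 are distinct.
P(all distinct) = 400/400 · 399/400 · ··· · 357/400 ≈ 0.086.
So the probability of at least one match is 1 − 0.086 = 0.914.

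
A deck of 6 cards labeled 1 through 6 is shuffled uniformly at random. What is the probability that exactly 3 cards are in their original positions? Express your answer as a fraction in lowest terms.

Choose which 3 of the 6 are fixed: C(6,3) = 20 ways.
The remaining 3 must have no fixed point: D(3) = 2.
P = 20·2/720 = 1/18.

1/18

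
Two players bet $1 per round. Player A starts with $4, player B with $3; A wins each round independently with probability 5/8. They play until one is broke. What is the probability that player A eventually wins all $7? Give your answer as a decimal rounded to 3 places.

0.895

Let r = q/p = (3/8)/(5/8) = 3/5. The recurrence P(i) = p·P(i+1) + q·P(i−1) with P(0)=0, P(7)=1 gives P(i) = (1 − r^i)/(1 − r^7).
P(4) = (1 − (3/5)^4) / (1 − (3/5)^7) = 34000/37969 ≈ 0.895.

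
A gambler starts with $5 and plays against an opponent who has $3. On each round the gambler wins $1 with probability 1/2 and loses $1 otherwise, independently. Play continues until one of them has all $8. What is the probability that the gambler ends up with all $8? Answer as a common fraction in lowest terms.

With a fair step, P(i) = ½P(i−1) + ½P(i+1) with P(0)=0, P(8)=1 has the linear solution P(i) = i/8.
P(5) = 5/8.

5/8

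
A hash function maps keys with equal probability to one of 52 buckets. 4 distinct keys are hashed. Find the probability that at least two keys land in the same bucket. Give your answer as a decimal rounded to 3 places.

It's easier to compute the probability that all 4 are distinct.
P(all distinct) = 52/52 · 51/52 · ··· · 49/52 ≈ 0.889.
So the probability of at least one match is 1 − 0.889 = 0.111.

0.111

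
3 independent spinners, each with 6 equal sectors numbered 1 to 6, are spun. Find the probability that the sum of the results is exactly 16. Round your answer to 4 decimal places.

There are 6^3 = 216 equally likely outcomes.
The number of ordered 3-tuples from {1,…,6} summing to 16 is 6.
P(sum = 16) = 6/216 = 1/36 ≈ 0.0278.

0.0278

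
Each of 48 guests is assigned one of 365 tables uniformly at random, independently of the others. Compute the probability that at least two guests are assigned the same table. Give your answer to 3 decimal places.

It's easier to compute the probability that all 48 are distinct.
P(all distinct) = 365/365 · 364/365 · ··· · 318/365 ≈ 0.039.
So the probability of at least one match is 1 − 0.039 = 0.961.

0.961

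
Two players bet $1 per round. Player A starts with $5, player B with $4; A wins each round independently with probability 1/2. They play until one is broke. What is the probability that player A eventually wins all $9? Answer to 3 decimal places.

0.556

With a fair step, P(i) = ½P(i−1) + ½P(i+1) with P(0)=0, P(9)=1 has the linear solution P(i) = i/9.
P(5) = 5/9 ≈ 0.556.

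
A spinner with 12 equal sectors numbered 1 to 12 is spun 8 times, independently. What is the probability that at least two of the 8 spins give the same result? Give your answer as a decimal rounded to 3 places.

0.954

P(all 8 different) = 12/12 · 11/12 · ··· · 5/12 ≈ 0.046.
P(at least two equal) = 1 − 0.046 = 0.954.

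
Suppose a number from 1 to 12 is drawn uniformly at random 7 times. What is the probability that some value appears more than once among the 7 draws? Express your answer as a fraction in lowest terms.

P(all 7 different) = 12/12 · 11/12 · ··· · 6/12 = 385/3456.
P(at least two equal) = 1 − 385/3456 = 3071/3456.

3071/3456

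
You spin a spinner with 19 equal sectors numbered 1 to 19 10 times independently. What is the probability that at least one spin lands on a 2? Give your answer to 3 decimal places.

0.418

P(no spin lands on a 2) = (18/19)^10 ≈ 0.582.
P(at least one) = 1 − 0.582 = 0.418.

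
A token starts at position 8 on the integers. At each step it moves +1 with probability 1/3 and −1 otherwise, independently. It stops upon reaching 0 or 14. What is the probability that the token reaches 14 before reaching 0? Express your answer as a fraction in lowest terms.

85/5461

Let r = q/p = (2/3)/(1/3) = 2. The recurrence P(i) = p·P(i+1) + q·P(i−1) with P(0)=0, P(14)=1 gives P(i) = (1 − r^i)/(1 − r^14).
P(8) = (1 − (2)^8) / (1 − (2)^14) = 85/5461.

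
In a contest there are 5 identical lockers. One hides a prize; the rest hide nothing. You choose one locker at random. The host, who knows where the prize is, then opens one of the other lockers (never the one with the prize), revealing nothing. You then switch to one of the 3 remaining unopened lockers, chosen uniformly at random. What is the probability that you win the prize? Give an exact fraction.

4/15

Your original locker holds the prize with probability 1/5, so the other 4 collectively hold it with probability 4/5.
The host can always find an empty locker to open, so this doesn't change that 4/5; it is now spread over the 3 remaining unopened lockers.
P(win by switching) = (4/5) · (1/3) = 4/15.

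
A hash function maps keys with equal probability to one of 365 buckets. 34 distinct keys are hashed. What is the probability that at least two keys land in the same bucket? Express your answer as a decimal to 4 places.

0.7953

It's easier to compute the probability that all 34 are distinct.
P(all distinct) = 365/365 · 364/365 · ··· · 332/365 ≈ 0.2047.
So the probability of at least one match is 1 − 0.2047 = 0.7953.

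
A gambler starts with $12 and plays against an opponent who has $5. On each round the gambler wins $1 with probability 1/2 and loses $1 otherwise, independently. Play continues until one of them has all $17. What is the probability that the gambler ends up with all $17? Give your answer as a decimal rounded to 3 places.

With a fair step, P(i) = ½P(i−1) + ½P(i+1) with P(0)=0, P(17)=1 has the linear solution P(i) = i/17.
P(12) = 12/17 ≈ 0.706.

0.706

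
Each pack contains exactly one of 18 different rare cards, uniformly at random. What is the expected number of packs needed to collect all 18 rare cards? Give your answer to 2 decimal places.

After i distinct types are collected, each trial gives a new one with probability (18−i)/18, so the expected wait for the next new type is 18/(18−i).
E = 18/18 + 18/17 + 18/16 + 18/15 + 18/14 + 18/13 + 18/12 + 18/11 + 18/10 + 18/9 + 18/8 + 18/7 + 18/6 + 18/5 + 18/4 + 18/3 + 18/2 + 18/1 = 42822903/680680 ≈ 62.91.

62.91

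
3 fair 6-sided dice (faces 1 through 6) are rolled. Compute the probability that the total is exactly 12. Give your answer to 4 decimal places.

0.1157

There are 6^3 = 216 equally likely outcomes.
The number of ordered 3-tuples from {1,…,6} summing to 12 is 25.
P(sum = 12) = 25/216 ≈ 0.1157.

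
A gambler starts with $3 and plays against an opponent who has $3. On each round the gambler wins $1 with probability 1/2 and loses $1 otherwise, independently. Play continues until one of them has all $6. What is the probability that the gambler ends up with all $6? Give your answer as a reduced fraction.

With a fair step, P(i) = ½P(i−1) + ½P(i+1) with P(0)=0, P(6)=1 has the linear solution P(i) = i/6.
P(3) = 3/6 = 1/2.

1/2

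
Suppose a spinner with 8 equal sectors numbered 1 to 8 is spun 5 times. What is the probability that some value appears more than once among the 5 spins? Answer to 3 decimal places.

P(all 5 different) = 8/8 · 7/8 · ··· · 4/8 ≈ 0.205.
P(at least two equal) = 1 − 0.205 = 0.795.

0.795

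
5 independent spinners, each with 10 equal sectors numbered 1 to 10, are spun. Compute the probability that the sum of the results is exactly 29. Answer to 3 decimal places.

0.059

There are 10^5 = 100000 equally likely outcomes.
The number of ordered 5-tuples from {1,…,10} summing to 29 is 5875.
P(sum = 29) = 5875/100000 = 47/800 ≈ 0.059.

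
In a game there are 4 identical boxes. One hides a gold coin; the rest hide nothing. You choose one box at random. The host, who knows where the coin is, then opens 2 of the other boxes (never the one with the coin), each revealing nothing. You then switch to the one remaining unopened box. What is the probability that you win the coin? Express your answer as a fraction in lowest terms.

3/4

Your original box holds the coin with probability 1/4, so the other 3 collectively hold it with probability 3/4.
The host can always find 2 empty boxes to open, so the reveals don't change that 3/4; it is now spread over the 1 remaining unopened box.
P(win by switching) = (3/4) · (1/1) = 3/4.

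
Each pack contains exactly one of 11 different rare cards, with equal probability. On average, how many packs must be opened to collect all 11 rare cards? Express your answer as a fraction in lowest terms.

After i distinct types are collected, each trial gives a new one with probability (11−i)/11, so the expected wait for the next new type is 11/(11−i).
E = 11/11 + 11/10 + 11/9 + 11/8 + 11/7 + 11/6 + 11/5 + 11/4 + 11/3 + 11/2 + 11/1 = 83711/2520.

83711/2520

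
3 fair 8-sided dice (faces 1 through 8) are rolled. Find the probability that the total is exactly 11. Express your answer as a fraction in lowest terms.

21/256

There are 8^3 = 512 equally likely outcomes.
The number of ordered 3-tuples from {1,…,8} summing to 11 is 42.
P(sum = 11) = 42/512 = 21/256.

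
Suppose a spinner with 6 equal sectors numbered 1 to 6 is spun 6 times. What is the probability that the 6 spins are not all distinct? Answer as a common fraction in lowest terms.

319/324

P(all 6 different) = 6/6 · 5/6 · ··· · 1/6 = 5/324.
P(at least two equal) = 1 − 5/324 = 319/324.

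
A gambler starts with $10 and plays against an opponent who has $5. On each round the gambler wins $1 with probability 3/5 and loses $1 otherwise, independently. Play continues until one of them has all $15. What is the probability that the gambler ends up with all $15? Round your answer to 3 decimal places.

Let r = q/p = (2/5)/(3/5) = 2/3. The recurrence P(i) = p·P(i+1) + q·P(i−1) with P(0)=0, P(15)=1 gives P(i) = (1 − r^i)/(1 − r^15).
P(10) = (1 − (2/3)^10) / (1 − (2/3)^15) = 66825/67849 ≈ 0.985.

0.985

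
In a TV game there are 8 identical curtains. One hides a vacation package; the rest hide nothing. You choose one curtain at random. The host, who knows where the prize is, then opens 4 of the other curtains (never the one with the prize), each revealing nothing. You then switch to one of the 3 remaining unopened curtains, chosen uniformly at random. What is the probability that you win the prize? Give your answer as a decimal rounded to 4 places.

0.2917

Your original curtain holds the prize with probability 1/8, so the other 7 collectively hold it with probability 7/8.
The host can always find 4 empty curtains to open, so the reveals don't change that 7/8; it is now spread over the 3 remaining unopened curtains.
P(win by switching) = (7/8) · (1/3) = 7/24 ≈ 0.2917.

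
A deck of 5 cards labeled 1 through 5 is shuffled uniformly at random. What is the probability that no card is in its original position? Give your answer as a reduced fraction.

This is the derangement probability: permutations of 5 with no fixed point.
D(5) = 5! · (1 − 1/1! + 1/2! − ··· + (−1)^5/5!) = 44.
P = 44/120 = 11/30.

11/30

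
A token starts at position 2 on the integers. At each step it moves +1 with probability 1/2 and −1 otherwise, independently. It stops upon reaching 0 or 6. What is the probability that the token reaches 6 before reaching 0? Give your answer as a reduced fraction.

With a fair step, P(i) = ½P(i−1) + ½P(i+1) with P(0)=0, P(6)=1 has the linear solution P(i) = i/6.
P(2) = 2/6 = 1/3.

1/3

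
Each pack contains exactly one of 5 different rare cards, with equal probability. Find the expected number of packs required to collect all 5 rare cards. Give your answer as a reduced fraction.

137/12

After i distinct types are collected, each trial gives a new one with probability (5−i)/5, so the expected wait for the next new type is 5/(5−i).
E = 5/5 + 5/4 + 5/3 + 5/2 + 5/1 = 137/12.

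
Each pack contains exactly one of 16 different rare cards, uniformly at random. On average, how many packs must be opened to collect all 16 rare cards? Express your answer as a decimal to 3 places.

54.092

After i distinct types are collected, each trial gives a new one with probability (16−i)/16, so the expected wait for the next new type is 16/(16−i).
E = 16/16 + 16/15 + 16/14 + 16/13 + 16/12 + 16/11 + 16/10 + 16/9 + 16/8 + 16/7 + 16/6 + 16/5 + 16/4 + 16/3 + 16/2 + 16/1 = 2436559/45045 ≈ 54.092.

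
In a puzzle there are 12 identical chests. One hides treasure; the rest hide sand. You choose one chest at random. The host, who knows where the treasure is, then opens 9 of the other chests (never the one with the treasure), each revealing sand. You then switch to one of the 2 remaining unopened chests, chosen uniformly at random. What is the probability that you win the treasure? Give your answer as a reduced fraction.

11/24

Your original chest holds the treasure with probability 1/12, so the other 11 collectively hold it with probability 11/12.
The host can always find 9 empty chests to open, so the reveals don't change that 11/12; it is now spread over the 2 remaining unopened chests.
P(win by switching) = (11/12) · (1/2) = 11/24.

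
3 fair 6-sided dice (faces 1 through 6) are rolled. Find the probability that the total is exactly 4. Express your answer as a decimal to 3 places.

0.014

There are 6^3 = 216 equally likely outcomes.
The number of ordered 3-tuples from {1,…,6} summing to 4 is 3.
P(sum = 4) = 3/216 = 1/72 ≈ 0.014.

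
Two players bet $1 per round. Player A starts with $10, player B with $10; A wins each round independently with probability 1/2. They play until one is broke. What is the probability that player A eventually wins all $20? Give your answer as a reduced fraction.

1/2

With a fair step, P(i) = ½P(i−1) + ½P(i+1) with P(0)=0, P(20)=1 has the linear solution P(i) = i/20.
P(10) = 10/20 = 1/2.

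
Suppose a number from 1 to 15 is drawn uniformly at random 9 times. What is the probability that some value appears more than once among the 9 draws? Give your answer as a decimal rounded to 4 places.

0.9528

P(all 9 different) = 15/15 · 14/15 · ··· · 7/15 ≈ 0.0472.
P(at least two equal) = 1 − 0.0472 = 0.9528.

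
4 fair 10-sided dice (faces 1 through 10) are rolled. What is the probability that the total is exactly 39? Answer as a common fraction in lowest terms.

There are 10^4 = 10000 equally likely outcomes.
The number of ordered 4-tuples from {1,…,10} summing to 39 is 4.
P(sum = 39) = 4/10000 = 1/2500.

1/2500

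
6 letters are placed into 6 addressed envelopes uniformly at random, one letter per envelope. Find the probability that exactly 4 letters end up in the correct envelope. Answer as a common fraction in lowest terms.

Choose which 4 of the 6 are fixed: C(6,4) = 15 ways.
The remaining 2 must have no fixed point: D(2) = 1.
P = 15·1/720 = 1/48.

1/48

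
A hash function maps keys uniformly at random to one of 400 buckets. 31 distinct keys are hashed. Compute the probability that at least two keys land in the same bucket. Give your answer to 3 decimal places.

It's easier to compute the probability that all 31 are distinct.
P(all distinct) = 400/400 · 399/400 · ··· · 370/400 ≈ 0.303.
So the probability of at least one match is 1 − 0.303 = 0.697.

0.697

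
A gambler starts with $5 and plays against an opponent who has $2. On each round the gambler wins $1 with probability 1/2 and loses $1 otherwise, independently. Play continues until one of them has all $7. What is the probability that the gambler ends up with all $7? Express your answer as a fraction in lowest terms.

With a fair step, P(i) = ½P(i−1) + ½P(i+1) with P(0)=0, P(7)=1 has the linear solution P(i) = i/7.
P(5) = 5/7.

5/7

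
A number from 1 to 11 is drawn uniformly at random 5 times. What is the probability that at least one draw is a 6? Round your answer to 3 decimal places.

P(no draw is a 6) = (10/11)^5 ≈ 0.621.
P(at least one) = 1 − 0.621 = 0.379.

0.379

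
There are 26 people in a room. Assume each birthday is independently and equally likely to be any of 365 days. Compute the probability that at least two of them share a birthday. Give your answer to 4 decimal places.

0.5982

It's easier to compute the probability that all 26 are distinct.
P(all distinct) = 365/365 · 364/365 · ··· · 340/365 ≈ 0.4018.
So the probability of at least one match is 1 − 0.4018 = 0.5982.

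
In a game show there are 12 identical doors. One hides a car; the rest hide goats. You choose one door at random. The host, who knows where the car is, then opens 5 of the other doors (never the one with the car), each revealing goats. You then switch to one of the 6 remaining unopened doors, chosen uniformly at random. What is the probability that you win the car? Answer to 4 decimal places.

Your original door holds the car with probability 1/12, so the other 11 collectively hold it with probability 11/12.
The host can always find 5 empty doors to open, so the reveals don't change that 11/12; it is now spread over the 6 remaining unopened doors.
P(win by switching) = (11/12) · (1/6) = 11/72 ≈ 0.1528.

0.1528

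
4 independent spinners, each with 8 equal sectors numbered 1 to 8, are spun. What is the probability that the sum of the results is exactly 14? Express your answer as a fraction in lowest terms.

There are 8^4 = 4096 equally likely outcomes.
The number of ordered 4-tuples from {1,…,8} summing to 14 is 246.
P(sum = 14) = 246/4096 = 123/2048.

123/2048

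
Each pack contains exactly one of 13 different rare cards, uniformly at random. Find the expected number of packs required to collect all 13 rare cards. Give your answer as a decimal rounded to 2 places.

41.34

After i distinct types are collected, each trial gives a new one with probability (13−i)/13, so the expected wait for the next new type is 13/(13−i).
E = 13/13 + 13/12 + 13/11 + 13/10 + 13/9 + 13/8 + 13/7 + 13/6 + 13/5 + 13/4 + 13/3 + 13/2 + 13/1 = 1145993/27720 ≈ 41.34.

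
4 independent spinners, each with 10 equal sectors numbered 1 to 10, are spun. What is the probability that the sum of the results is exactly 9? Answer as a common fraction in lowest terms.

7/1250

There are 10^4 = 10000 equally likely outcomes.
The number of ordered 4-tuples from {1,…,10} summing to 9 is 56.
P(sum = 9) = 56/10000 = 7/1250.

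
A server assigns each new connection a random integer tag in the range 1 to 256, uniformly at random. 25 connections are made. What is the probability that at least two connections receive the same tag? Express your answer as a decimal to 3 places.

It's easier to compute the probability that all 25 are distinct.
P(all distinct) = 256/256 · 255/256 · ··· · 232/256 ≈ 0.298.
So the probability of at least one match is 1 − 0.298 = 0.702.

0.702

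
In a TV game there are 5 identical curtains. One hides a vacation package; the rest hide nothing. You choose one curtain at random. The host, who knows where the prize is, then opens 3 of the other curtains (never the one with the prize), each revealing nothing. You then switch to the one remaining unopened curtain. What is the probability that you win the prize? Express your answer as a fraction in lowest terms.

Your original curtain holds the prize with probability 1/5, so the other 4 collectively hold it with probability 4/5.
The host can always find 3 empty curtains to open, so the reveals don't change that 4/5; it is now spread over the 1 remaining unopened curtain.
P(win by switching) = (4/5) · (1/1) = 4/5.

4/5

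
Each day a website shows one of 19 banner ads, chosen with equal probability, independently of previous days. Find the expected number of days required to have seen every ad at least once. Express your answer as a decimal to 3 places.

After i distinct types are collected, each trial gives a new one with probability (19−i)/19, so the expected wait for the next new type is 19/(19−i).
E = 19/19 + 19/18 + 19/17 + 19/16 + 19/15 + 19/14 + 19/13 + 19/12 + 19/11 + 19/10 + 19/9 + 19/8 + 19/7 + 19/6 + 19/5 + 19/4 + 19/3 + 19/2 + 19/1 = 275295799/4084080 ≈ 67.407.

67.407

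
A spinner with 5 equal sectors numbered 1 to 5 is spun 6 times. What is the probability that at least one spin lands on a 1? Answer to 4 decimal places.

0.7379

P(no spin lands on a 1) = (4/5)^6 ≈ 0.2621.
P(at least one) = 1 − 0.2621 = 0.7379.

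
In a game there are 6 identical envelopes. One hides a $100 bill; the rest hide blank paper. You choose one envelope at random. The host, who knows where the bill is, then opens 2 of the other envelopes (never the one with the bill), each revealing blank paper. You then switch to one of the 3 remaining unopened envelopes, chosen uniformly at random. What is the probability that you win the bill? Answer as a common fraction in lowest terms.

Your original envelope holds the bill with probability 1/6, so the other 5 collectively hold it with probability 5/6.
The host can always find 2 empty envelopes to open, so the reveals don't change that 5/6; it is now spread over the 3 remaining unopened envelopes.
P(win by switching) = (5/6) · (1/3) = 5/18.

5/18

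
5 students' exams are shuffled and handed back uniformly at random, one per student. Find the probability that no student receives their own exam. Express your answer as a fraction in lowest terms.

This is the derangement probability: permutations of 5 with no fixed point.
D(5) = 5! · (1 − 1/1! + 1/2! − ··· + (−1)^5/5!) = 44.
P = 44/120 = 11/30.

11/30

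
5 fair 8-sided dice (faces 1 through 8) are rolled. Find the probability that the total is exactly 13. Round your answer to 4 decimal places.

0.0150

There are 8^5 = 32768 equally likely outcomes.
The number of ordered 5-tuples from {1,…,8} summing to 13 is 490.
P(sum = 13) = 490/32768 = 245/16384 ≈ 0.0150.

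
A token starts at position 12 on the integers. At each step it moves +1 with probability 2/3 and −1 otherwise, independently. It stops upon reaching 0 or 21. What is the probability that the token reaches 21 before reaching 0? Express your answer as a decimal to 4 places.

0.9998

Let r = q/p = (1/3)/(2/3) = 1/2. The recurrence P(i) = p·P(i+1) + q·P(i−1) with P(0)=0, P(21)=1 gives P(i) = (1 − r^i)/(1 − r^21).
P(12) = (1 − (1/2)^12) / (1 − (1/2)^21) = 299520/299593 ≈ 0.9998.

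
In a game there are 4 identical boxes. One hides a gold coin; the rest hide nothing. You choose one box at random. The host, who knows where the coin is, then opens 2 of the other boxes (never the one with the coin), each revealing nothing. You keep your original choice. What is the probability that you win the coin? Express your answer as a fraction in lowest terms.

The host can always open 2 empty boxes regardless of your choice, so the reveals give no information about your original box.
P(win by staying) = 1/4.

1/4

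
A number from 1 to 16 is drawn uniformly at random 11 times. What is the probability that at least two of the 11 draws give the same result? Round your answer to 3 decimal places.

0.990

P(all 11 different) = 16/16 · 15/16 · ··· · 6/16 ≈ 0.010.
P(at least two equal) = 1 − 0.010 = 0.990.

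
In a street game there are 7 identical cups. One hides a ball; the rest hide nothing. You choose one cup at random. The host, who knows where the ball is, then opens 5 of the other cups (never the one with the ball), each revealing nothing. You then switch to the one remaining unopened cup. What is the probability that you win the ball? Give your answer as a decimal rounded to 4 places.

0.8571

Your original cup holds the ball with probability 1/7, so the other 6 collectively hold it with probability 6/7.
The host can always find 5 empty cups to open, so the reveals don't change that 6/7; it is now spread over the 1 remaining unopened cup.
P(win by switching) = (6/7) · (1/1) = 6/7 ≈ 0.8571.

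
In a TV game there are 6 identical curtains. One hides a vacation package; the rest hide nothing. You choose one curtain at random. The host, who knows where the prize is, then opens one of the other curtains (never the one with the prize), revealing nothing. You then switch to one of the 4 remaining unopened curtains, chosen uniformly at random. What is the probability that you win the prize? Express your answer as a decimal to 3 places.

0.208

Your original curtain holds the prize with probability 1/6, so the other 5 collectively hold it with probability 5/6.
The host can always find an empty curtain to open, so this doesn't change that 5/6; it is now spread over the 4 remaining unopened curtains.
P(win by switching) = (5/6) · (1/4) = 5/24 ≈ 0.208.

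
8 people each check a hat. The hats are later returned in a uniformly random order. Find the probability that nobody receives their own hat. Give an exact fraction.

This is the derangement probability: permutations of 8 with no fixed point.
D(8) = 8! · (1 − 1/1! + 1/2! − ··· + (−1)^8/8!) = 14833.
P = 14833/40320 = 2119/5760.

2119/5760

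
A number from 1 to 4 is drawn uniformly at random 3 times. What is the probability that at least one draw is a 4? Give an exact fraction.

P(no draw is a 4) = (3/4)^3 = 27/64.
P(at least one) = 1 − 27/64 = 37/64.

37/64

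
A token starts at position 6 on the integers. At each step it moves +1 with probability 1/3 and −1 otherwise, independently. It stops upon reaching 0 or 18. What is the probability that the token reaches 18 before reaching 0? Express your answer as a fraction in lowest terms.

Let r = q/p = (2/3)/(1/3) = 2. The recurrence P(i) = p·P(i+1) + q·P(i−1) with P(0)=0, P(18)=1 gives P(i) = (1 − r^i)/(1 − r^18).
P(6) = (1 − (2)^6) / (1 − (2)^18) = 1/4161.

1/4161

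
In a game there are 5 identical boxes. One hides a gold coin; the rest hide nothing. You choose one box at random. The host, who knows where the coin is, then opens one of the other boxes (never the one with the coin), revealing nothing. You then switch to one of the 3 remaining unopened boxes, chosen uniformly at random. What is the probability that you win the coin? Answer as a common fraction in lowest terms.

Your original box holds the coin with probability 1/5, so the other 4 collectively hold it with probability 4/5.
The host can always find an empty box to open, so this doesn't change that 4/5; it is now spread over the 3 remaining unopened boxes.
P(win by switching) = (4/5) · (1/3) = 4/15.

4/15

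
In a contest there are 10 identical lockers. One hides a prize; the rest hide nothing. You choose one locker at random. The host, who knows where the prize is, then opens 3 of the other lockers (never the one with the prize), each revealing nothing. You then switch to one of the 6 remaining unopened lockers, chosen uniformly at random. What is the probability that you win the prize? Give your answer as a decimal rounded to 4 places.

Your original locker holds the prize with probability 1/10, so the other 9 collectively hold it with probability 9/10.
The host can always find 3 empty lockers to open, so the reveals don't change that 9/10; it is now spread over the 6 remaining unopened lockers.
P(win by switching) = (9/10) · (1/6) = 3/20 ≈ 0.1500.

0.1500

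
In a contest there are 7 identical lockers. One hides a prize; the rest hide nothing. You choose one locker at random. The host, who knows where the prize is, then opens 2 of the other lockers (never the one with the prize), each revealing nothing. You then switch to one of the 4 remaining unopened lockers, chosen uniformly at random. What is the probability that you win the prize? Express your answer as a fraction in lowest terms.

3/14

Your original locker holds the prize with probability 1/7, so the other 6 collectively hold it with probability 6/7.
The host can always find 2 empty lockers to open, so the reveals don't change that 6/7; it is now spread over the 4 remaining unopened lockers.
P(win by switching) = (6/7) · (1/4) = 3/14.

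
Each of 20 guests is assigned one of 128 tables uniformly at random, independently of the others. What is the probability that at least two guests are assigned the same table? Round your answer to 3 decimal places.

It's easier to compute the probability that all 20 are distinct.
P(all distinct) = 128/128 · 127/128 · ··· · 109/128 ≈ 0.209.
So the probability of at least one match is 1 − 0.209 = 0.791.

0.791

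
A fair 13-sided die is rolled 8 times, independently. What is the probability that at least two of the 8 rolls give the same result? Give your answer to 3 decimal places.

0.936

P(all 8 different) = 13/13 · 12/13 · ··· · 6/13 ≈ 0.064.
P(at least two equal) = 1 − 0.064 = 0.936.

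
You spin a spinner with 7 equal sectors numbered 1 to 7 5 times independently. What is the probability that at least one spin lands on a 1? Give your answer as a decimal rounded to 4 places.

P(no spin lands on a 1) = (6/7)^5 ≈ 0.4627.
P(at least one) = 1 − 0.4627 = 0.5373.

0.5373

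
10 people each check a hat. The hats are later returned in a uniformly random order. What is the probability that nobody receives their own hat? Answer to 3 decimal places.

This is the derangement probability: permutations of 10 with no fixed point.
D(10) = 10! · (1 − 1/1! + 1/2! − ··· + (−1)^10/10!) = 1334961.
P = 1334961/3628800 = 16481/44800 ≈ 0.368.

0.368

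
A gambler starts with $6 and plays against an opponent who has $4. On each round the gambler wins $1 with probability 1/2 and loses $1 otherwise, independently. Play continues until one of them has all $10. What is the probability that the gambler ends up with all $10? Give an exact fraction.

With a fair step, P(i) = ½P(i−1) + ½P(i+1) with P(0)=0, P(10)=1 has the linear solution P(i) = i/10.
P(6) = 6/10 = 3/5.

3/5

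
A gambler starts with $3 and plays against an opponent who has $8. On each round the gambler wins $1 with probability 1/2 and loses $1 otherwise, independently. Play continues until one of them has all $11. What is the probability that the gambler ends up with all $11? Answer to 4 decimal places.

With a fair step, P(i) = ½P(i−1) + ½P(i+1) with P(0)=0, P(11)=1 has the linear solution P(i) = i/11.
P(3) = 3/11 ≈ 0.2727.

0.2727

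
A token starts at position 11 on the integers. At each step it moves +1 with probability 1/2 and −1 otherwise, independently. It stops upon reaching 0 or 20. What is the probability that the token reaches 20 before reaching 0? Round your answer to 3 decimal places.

0.550

With a fair step, P(i) = ½P(i−1) + ½P(i+1) with P(0)=0, P(20)=1 has the linear solution P(i) = i/20.
P(11) = 11/20 ≈ 0.550.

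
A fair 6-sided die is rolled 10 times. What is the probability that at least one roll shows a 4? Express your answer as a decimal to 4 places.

0.8385

P(no roll shows a 4) = (5/6)^10 ≈ 0.1615.
P(at least one) = 1 − 0.1615 = 0.8385.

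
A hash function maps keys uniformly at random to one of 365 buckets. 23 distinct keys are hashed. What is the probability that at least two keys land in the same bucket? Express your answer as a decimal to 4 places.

0.5073

It's easier to compute the probability that all 23 are distinct.
P(all distinct) = 365/365 · 364/365 · ··· · 343/365 ≈ 0.4927.
So the probability of at least one match is 1 − 0.4927 = 0.5073.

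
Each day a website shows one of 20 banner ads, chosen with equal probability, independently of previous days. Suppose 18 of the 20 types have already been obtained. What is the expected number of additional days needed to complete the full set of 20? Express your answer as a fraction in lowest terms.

Starting from 18 distinct types, each trial gives a new one with probability (20−i)/20 when i types are held, so the wait for the next new type is 20/(20−i).
E = 20/2 + 20/1 = 30.

30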